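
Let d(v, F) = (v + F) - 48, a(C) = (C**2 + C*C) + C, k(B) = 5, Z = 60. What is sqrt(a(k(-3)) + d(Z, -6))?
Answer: sqrt(61) ≈ 7.8102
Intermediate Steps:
a(C) = C + 2*C**2 (a(C) = (C**2 + C**2) + C = 2*C**2 + C = C + 2*C**2)
d(v, F) = -48 + F + v (d(v, F) = (F + v) - 48 = -48 + F + v)
sqrt(a(k(-3)) + d(Z, -6)) = sqrt(5*(1 + 2*5) + (-48 - 6 + 60)) = sqrt(5*(1 + 10) + 6) = sqrt(5*11 + 6) = sqrt(55 + 6) = sqrt(61)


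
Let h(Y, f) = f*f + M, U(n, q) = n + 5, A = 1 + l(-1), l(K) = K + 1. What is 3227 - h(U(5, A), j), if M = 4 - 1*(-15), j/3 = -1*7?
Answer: 2767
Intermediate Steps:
j = -21 (j = 3*(-1*7) = 3*(-7) = -21)
M = 19 (M = 4 + 15 = 19)
l(K) = 1 + K
A = 1 (A = 1 + (1 - 1) = 1 + 0 = 1)
U(n, q) = 5 + n
h(Y, f) = 19 + f**2 (h(Y, f) = f*f + 19 = f**2 + 19 = 19 + f**2)
3227 - h(U(5, A), j) = 3227 - (19 + (-21)**2) = 3227 - (19 + 441) = 3227 - 1*460 = 3227 - 460 = 2767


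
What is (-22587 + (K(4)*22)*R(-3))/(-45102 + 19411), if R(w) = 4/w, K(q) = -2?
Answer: 67585/77073 ≈ 0.87690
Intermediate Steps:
(-22587 + (K(4)*22)*R(-3))/(-45102 + 19411) = (-22587 + (-2*22)*(4/(-3)))/(-45102 + 19411) = (-22587 - 176*(-1)/3)/(-25691) = (-22587 - 44*(-4/3))*(-1/25691) = (-22587 + 176/3)*(-1/25691) = -67585/3*(-1/25691) = 67585/77073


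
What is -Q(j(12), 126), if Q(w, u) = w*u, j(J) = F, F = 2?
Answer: -252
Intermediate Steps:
j(J) = 2
Q(w, u) = u*w
-Q(j(12), 126) = -126*2 = -1*252 = -252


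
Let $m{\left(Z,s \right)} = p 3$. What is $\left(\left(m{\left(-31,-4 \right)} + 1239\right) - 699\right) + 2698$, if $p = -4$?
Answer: $3226$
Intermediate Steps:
$m{\left(Z,s \right)} = -12$ ($m{\left(Z,s \right)} = \left(-4\right) 3 = -12$)
$\left(\left(m{\left(-31,-4 \right)} + 1239\right) - 699\right) + 2698 = \left(\left(-12 + 1239\right) - 699\right) + 2698 = \left(1227 - 699\right) + 2698 = 528 + 2698 = 3226$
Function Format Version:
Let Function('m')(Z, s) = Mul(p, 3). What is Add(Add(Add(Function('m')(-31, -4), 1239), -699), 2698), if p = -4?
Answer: 3226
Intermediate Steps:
Function('m')(Z, s) = -12 (Function('m')(Z, s) = Mul(-4, 3) = -12)
Add(Add(Add(Function('m')(-31, -4), 1239), -699), 2698) = Add(Add(Add(-12, 1239), -699), 2698) = Add(Add(1227, -699), 2698) = Add(528, 2698) = 3226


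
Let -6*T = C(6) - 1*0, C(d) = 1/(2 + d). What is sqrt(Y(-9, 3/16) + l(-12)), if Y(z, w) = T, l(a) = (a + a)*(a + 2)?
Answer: sqrt(34557)/12 ≈ 15.491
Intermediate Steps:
T = -1/48 (T = -(1/(2 + 6) - 1*0)/6 = -(1/8 + 0)/6 = -1/6*1/8 = -1/48 ≈ -0.020833)
l(a) = 2*a*(2 + a) (l(a) = (2*a)*(2 + a) = 2*a*(2 + a))
Y(z, w) = -1/48
sqrt(Y(-9, 3/16) + l(-12)) = sqrt(-1/48 + 2*(-12)*(2 - 12)) = sqrt(-1/48 + 2*(-12)*(-10)) = sqrt(-1/48 + 240) = sqrt(11519/48) = sqrt(34557)/12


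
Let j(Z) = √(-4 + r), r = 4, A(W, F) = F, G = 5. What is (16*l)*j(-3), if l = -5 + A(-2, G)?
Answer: 0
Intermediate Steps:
j(Z) = 0 (j(Z) = √(-4 + 4) = √0 = 0)
l = 0 (l = -5 + 5 = 0)
(16*l)*j(-3) = (16*0)*0 = 0*0 = 0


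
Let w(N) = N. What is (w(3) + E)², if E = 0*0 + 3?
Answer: 36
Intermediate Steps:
E = 3 (E = 0 + 3 = 3)
(w(3) + E)² = (3 + 3)² = 6² = 36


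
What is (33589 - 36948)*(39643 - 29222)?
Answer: -35004139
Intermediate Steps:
(33589 - 36948)*(39643 - 29222) = -3359*10421 = -35004139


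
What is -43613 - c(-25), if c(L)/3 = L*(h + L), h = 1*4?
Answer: -45188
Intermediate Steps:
h = 4
c(L) = 3*L*(4 + L) (c(L) = 3*(L*(4 + L)) = 3*L*(4 + L))
-43613 - c(-25) = -43613 - 3*(-25)*(4 - 25) = -43613 - 3*(-25)*(-21) = -43613 - 1*1575 = -43613 - 1575 = -45188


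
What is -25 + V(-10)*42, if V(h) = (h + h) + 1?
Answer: -823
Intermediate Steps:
V(h) = 1 + 2*h (V(h) = 2*h + 1 = 1 + 2*h)
-25 + V(-10)*42 = -25 + (1 + 2*(-10))*42 = -25 + (1 - 20)*42 = -25 - 19*42 = -25 - 798 = -823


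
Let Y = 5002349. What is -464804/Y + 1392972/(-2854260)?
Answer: -691233629689/1189833721395 ≈ -0.58095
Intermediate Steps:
-464804/Y + 1392972/(-2854260) = -464804/5002349 + 1392972/(-2854260) = -464804*1/5002349 + 1392972*(-1/2854260) = -464804/5002349 - 116081/237855 = -691233629689/1189833721395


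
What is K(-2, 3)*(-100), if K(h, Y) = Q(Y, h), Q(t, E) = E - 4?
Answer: 600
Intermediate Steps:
Q(t, E) = -4 + E
K(h, Y) = -4 + h
K(-2, 3)*(-100) = (-4 - 2)*(-100) = -6*(-100) = 600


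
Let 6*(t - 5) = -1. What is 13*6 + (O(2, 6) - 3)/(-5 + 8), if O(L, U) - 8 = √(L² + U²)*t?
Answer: 239/3 + 29*√10/9 ≈ 89.856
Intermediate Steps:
t = 29/6 (t = 5 + (⅙)*(-1) = 5 - ⅙ = 29/6 ≈ 4.8333)
O(L, U) = 8 + 29*√(L² + U²)/6 (O(L, U) = 8 + √(L² + U²)*(29/6) = 8 + 29*√(L² + U²)/6)
13*6 + (O(2, 6) - 3)/(-5 + 8) = 13*6 + ((8 + 29*√(2² + 6²)/6) - 3)/(-5 + 8) = 78 + ((8 + 29*√(4 + 36)/6) - 3)/3 = 78 + ((8 + 29*√40/6) - 3)*(⅓) = 78 + ((8 + 29*(2*√10)/6) - 3)*(⅓) = 78 + ((8 + 29*√10/3) - 3)*(⅓) = 78 + (5 + 29*√10/3)*(⅓) = 78 + (5/3 + 29*√10/9) = 239/3 + 29*√10/9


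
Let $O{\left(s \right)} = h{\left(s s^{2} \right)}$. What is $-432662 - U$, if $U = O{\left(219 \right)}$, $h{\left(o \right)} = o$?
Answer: $-10936121$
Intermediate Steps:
$O{\left(s \right)} = s^{3}$ ($O{\left(s \right)} = s s^{2} = s^{3}$)
$U = 10503459$ ($U = 219^{3} = 10503459$)
$-432662 - U = -432662 - 10503459 = -10936121$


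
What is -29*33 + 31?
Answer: -926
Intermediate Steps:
-29*33 + 31 = -957 + 31 = -926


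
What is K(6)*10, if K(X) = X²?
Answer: 360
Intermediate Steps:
K(6)*10 = 6²*10 = 36*10 = 360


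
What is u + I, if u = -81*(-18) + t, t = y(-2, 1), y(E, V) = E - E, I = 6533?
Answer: 7991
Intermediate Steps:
y(E, V) = 0
t = 0
u = 1458 (u = -81*(-18) + 0 = 1458 + 0 = 1458)
u + I = 1458 + 6533 = 7991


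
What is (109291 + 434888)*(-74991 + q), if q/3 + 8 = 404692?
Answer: 619853075919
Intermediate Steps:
q = 1214052 (q = -24 + 3*404692 = -24 + 1214076 = 1214052)
(109291 + 434888)*(-74991 + q) = (109291 + 434888)*(-74991 + 1214052) = 544179*1139061 = 619853075919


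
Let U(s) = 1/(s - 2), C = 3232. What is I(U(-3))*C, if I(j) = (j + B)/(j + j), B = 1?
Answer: -6464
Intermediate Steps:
U(s) = 1/(-2 + s)
I(j) = (1 + j)/(2*j) (I(j) = (j + 1)/(j + j) = (1 + j)/((2*j)) = (1 + j)*(1/(2*j)) = (1 + j)/(2*j))
I(U(-3))*C = ((1 + 1/(-2 - 3))/(2*(1/(-2 - 3))))*3232 = ((1 + 1/(-5))/(2*(1/(-5))))*3232 = ((1 - 1/5)/(2*(-1/5)))*3232 = ((1/2)*(-5)*(4/5))*3232 = -2*3232 = -6464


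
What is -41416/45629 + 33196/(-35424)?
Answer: -745455167/404090424 ≈ -1.8448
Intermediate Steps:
-41416/45629 + 33196/(-35424) = -41416*1/45629 + 33196*(-1/35424) = -41416/45629 - 8299/8856 = -745455167/404090424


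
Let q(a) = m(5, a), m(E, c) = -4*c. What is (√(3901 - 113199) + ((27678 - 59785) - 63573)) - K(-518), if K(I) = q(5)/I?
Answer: -24781130/259 + I*√109298 ≈ -95680.0 + 330.6*I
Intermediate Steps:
q(a) = -4*a
K(I) = -20/I (K(I) = (-4*5)/I = -20/I)
(√(3901 - 113199) + ((27678 - 59785) - 63573)) - K(-518) = (√(3901 - 113199) + ((27678 - 59785) - 63573)) - (-20)/(-518) = (√(-109298) + (-32107 - 63573)) - (-20)*(-1)/518 = (I*√109298 - 95680) - 1*10/259 = (-95680 + I*√109298) - 10/259 = -24781130/259 + I*√109298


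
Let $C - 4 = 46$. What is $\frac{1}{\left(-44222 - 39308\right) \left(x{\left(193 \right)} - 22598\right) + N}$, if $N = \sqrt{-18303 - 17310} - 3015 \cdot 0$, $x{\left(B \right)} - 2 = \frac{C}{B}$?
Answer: $\frac{70304591021620}{132694448675596685224237} - \frac{111747 i \sqrt{3957}}{132694448675596685224237} \approx 5.2982 \cdot 10^{-10} - 5.2974 \cdot 10^{-17} i$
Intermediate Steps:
$C = 50$ ($C = 4 + 46 = 50$)
$x{\left(B \right)} = 2 + \frac{50}{B}$
$N = 3 i \sqrt{3957}$ ($N = \sqrt{-35613} - 0 = 3 i \sqrt{3957} + 0 = 3 i \sqrt{3957} \approx 188.71 i$)
$\frac{1}{\left(-44222 - 39308\right) \left(x{\left(193 \right)} - 22598\right) + N} = \frac{1}{\left(-44222 - 39308\right) \left(\left(2 + \frac{50}{193}\right) - 22598\right) + 3 i \sqrt{3957}} = \frac{1}{- 83530 \left(\left(2 + 50 \cdot \frac{1}{193}\right) - 22598\right) + 3 i \sqrt{3957}} = \frac{1}{- 83530 \left(\left(2 + \frac{50}{193}\right) - 22598\right) + 3 i \sqrt{3957}} = \frac{1}{- 83530 \left(\frac{436}{193} - 22598\right) + 3 i \sqrt{3957}} = \frac{1}{\left(-83530\right) \left(- \frac{4360978}{193}\right) + 3 i \sqrt{3957}} = \frac{1}{\frac{364272492340}{193} + 3 i \sqrt{3957}}$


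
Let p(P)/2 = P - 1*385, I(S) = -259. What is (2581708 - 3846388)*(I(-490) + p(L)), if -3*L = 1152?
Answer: 2272629960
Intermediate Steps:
L = -384 (L = -1/3*1152 = -384)
p(P) = -770 + 2*P (p(P) = 2*(P - 1*385) = 2*(P - 385) = 2*(-385 + P) = -770 + 2*P)
(2581708 - 3846388)*(I(-490) + p(L)) = (2581708 - 3846388)*(-259 + (-770 + 2*(-384))) = -1264680*(-259 + (-770 - 768)) = -1264680*(-259 - 1538) = -1264680*(-1797) = 2272629960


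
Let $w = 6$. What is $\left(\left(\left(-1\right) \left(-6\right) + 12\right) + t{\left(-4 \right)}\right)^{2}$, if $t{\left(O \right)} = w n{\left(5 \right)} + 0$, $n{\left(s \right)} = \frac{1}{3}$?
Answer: $400$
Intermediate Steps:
$n{\left(s \right)} = \frac{1}{3}$
$t{\left(O \right)} = 2$ ($t{\left(O \right)} = 6 \cdot \frac{1}{3} + 0 = 2 + 0 = 2$)
$\left(\left(\left(-1\right) \left(-6\right) + 12\right) + t{\left(-4 \right)}\right)^{2} = \left(\left(\left(-1\right) \left(-6\right) + 12\right) + 2\right)^{2} = \left(\left(6 + 12\right) + 2\right)^{2} = \left(18 + 2\right)^{2} = 20^{2} = 400$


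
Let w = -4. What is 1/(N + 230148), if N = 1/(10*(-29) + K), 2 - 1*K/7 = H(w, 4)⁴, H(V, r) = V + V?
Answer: 28948/6662324303 ≈ 4.3450e-6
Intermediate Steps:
H(V, r) = 2*V
K = -28658 (K = 14 - 7*(2*(-4))⁴ = 14 - 7*(-8)⁴ = 14 - 7*4096 = 14 - 28672 = -28658)
N = -1/28948 (N = 1/(10*(-29) - 28658) = 1/(-290 - 28658) = 1/(-28948) = -1/28948 ≈ -3.4545e-5)
1/(N + 230148) = 1/(-1/28948 + 230148) = 1/(6662324303/28948) = 28948/6662324303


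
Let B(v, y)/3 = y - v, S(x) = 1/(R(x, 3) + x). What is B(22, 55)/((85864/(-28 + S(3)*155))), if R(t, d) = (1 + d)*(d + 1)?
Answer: -37323/1631416 ≈ -0.022878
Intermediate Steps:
R(t, d) = (1 + d)² (R(t, d) = (1 + d)*(1 + d) = (1 + d)²)
S(x) = 1/(16 + x) (S(x) = 1/((1 + 3)² + x) = 1/(4² + x) = 1/(16 + x))
B(v, y) = -3*v + 3*y (B(v, y) = 3*(y - v) = -3*v + 3*y)
B(22, 55)/((85864/(-28 + S(3)*155))) = (-3*22 + 3*55)/((85864/(-28 + 155/(16 + 3)))) = (-66 + 165)/((85864/(-28 + 155/19))) = 99/((85864/(-28 + (1/19)*155))) = 99/((85864/(-28 + 155/19))) = 99/((85864/(-377/19))) = 99/((85864*(-19/377))) = 99/(-1631416/377) = 99*(-377/1631416) = -37323/1631416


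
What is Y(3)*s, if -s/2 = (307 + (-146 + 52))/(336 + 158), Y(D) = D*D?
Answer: -1917/247 ≈ -7.7611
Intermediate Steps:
Y(D) = D²
s = -213/247 (s = -2*(307 + (-146 + 52))/(336 + 158) = -2*(307 - 94)/494 = -426/494 = -2*213/494 = -213/247 ≈ -0.86235)
Y(3)*s = 3²*(-213/247) = 9*(-213/247) = -1917/247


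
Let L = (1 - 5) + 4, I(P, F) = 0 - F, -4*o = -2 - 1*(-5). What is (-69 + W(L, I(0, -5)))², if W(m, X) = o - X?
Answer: 89401/16 ≈ 5587.6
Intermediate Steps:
o = -¾ (o = -(-2 - 1*(-5))/4 = -(-2 + 5)/4 = -¼*3 = -¾ ≈ -0.75000)
I(P, F) = -F
L = 0 (L = -4 + 4 = 0)
W(m, X) = -¾ - X
(-69 + W(L, I(0, -5)))² = (-69 + (-¾ - (-1)*(-5)))² = (-69 + (-¾ - 1*5))² = (-69 + (-¾ - 5))² = (-69 - 23/4)² = (-299/4)² = 89401/16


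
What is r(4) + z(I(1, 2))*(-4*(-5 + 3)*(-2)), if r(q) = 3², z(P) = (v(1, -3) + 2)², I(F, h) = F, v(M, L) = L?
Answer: -7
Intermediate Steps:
z(P) = 1 (z(P) = (-3 + 2)² = (-1)² = 1)
r(q) = 9
r(4) + z(I(1, 2))*(-4*(-5 + 3)*(-2)) = 9 + 1*(-4*(-5 + 3)*(-2)) = 9 + 1*(-4*(-2)*(-2)) = 9 + 1*(8*(-2)) = 9 + 1*(-16) = 9 - 16 = -7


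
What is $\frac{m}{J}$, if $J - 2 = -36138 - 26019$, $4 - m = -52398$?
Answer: $- \frac{52402}{62155} \approx -0.84309$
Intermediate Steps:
$m = 52402$ ($m = 4 - -52398 = 4 + 52398 = 52402$)
$J = -62155$ ($J = 2 - 62157 = -62155$)
$\frac{m}{J} = \frac{52402}{-62155} = 52402 \left(- \frac{1}{62155}\right) = - \frac{52402}{62155}$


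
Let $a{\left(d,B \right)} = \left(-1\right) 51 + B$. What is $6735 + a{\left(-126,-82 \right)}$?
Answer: $6602$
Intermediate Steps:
$a{\left(d,B \right)} = -51 + B$
$6735 + a{\left(-126,-82 \right)} = 6735 - 133 = 6602$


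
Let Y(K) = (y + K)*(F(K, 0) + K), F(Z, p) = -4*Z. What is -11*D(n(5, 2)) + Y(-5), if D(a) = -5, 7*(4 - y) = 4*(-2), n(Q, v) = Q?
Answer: 400/7 ≈ 57.143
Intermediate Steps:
y = 36/7 (y = 4 - 4*(-2)/7 = 4 - ⅐*(-8) = 4 + 8/7 = 36/7 ≈ 5.1429)
Y(K) = -3*K*(36/7 + K) (Y(K) = (36/7 + K)*(-4*K + K) = (36/7 + K)*(-3*K) = -3*K*(36/7 + K))
-11*D(n(5, 2)) + Y(-5) = -11*(-5) + (3/7)*(-5)*(-36 - 7*(-5)) = 55 + (3/7)*(-5)*(-36 + 35) = 55 + (3/7)*(-5)*(-1) = 55 + 15/7 = 400/7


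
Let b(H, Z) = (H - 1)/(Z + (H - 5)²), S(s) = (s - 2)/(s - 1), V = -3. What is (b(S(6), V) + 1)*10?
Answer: 1805/183 ≈ 9.8634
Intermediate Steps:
S(s) = (-2 + s)/(-1 + s)
b(H, Z) = (-1 + H)/(Z + (-5 + H)²)
(b(S(6), V) + 1)*10 = ((-1 + (-2 + 6)/(-1 + 6))/(-3 + (-5 + (-2 + 6)/(-1 + 6))²) + 1)*10 = ((-1 + 4/5)/(-3 + (-5 + 4/5)²) + 1)*10 = ((-1 + (⅕)*4)/(-3 + (-5 + (⅕)*4)²) + 1)*10 = ((-1 + ⅘)/(-3 + (-5 + ⅘)²) + 1)*10 = (-⅕/(-3 + (-21/5)²) + 1)*10 = (-⅕/(-3 + 441/25) + 1)*10 = (-⅕/(366/25) + 1)*10 = ((25/366)*(-⅕) + 1)*10 = (-5/366 + 1)*10 = (361/366)*10 = 1805/183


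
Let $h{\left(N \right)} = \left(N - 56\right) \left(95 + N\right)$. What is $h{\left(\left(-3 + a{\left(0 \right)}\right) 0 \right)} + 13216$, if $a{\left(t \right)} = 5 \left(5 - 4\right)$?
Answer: $7896$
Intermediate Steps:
$a{\left(t \right)} = 5$ ($a{\left(t \right)} = 5 \cdot 1 = 5$)
$h{\left(N \right)} = \left(-56 + N\right) \left(95 + N\right)$
$h{\left(\left(-3 + a{\left(0 \right)}\right) 0 \right)} + 13216 = \left(-5320 + \left(\left(-3 + 5\right) 0\right)^{2} + 39 \left(-3 + 5\right) 0\right) + 13216 = \left(-5320 + \left(2 \cdot 0\right)^{2} + 39 \cdot 2 \cdot 0\right) + 13216 = \left(-5320 + 0^{2} + 39 \cdot 0\right) + 13216 = \left(-5320 + 0 + 0\right) + 13216 = -5320 + 13216 = 7896$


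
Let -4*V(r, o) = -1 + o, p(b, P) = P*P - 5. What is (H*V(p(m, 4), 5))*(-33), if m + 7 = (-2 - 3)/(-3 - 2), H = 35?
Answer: 1155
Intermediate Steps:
m = -6 (m = -7 + (-2 - 3)/(-3 - 2) = -7 - 5/(-5) = -7 - 5*(-⅕) = -7 + 1 = -6)
p(b, P) = -5 + P² (p(b, P) = P² - 5 = -5 + P²)
V(r, o) = ¼ - o/4 (V(r, o) = -(-1 + o)/4 = ¼ - o/4)
(H*V(p(m, 4), 5))*(-33) = (35*(¼ - ¼*5))*(-33) = (35*(¼ - 5/4))*(-33) = (35*(-1))*(-33) = -35*(-33) = 1155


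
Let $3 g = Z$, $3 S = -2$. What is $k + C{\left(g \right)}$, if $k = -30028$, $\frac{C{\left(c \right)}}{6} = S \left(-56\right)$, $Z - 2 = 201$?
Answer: $-29804$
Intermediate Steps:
$S = - \frac{2}{3}$ ($S = \frac{1}{3} \left(-2\right) = - \frac{2}{3} \approx -0.66667$)
$Z = 203$ ($Z = 2 + 201 = 203$)
$g = \frac{203}{3}$ ($g = \frac{1}{3} \cdot 203 = \frac{203}{3} \approx 67.667$)
$C{\left(c \right)} = 224$ ($C{\left(c \right)} = 6 \left(\left(- \frac{2}{3}\right) \left(-56\right)\right) = 6 \cdot \frac{112}{3} = 224$)
$k + C{\left(g \right)} = -30028 + 224 = -29804$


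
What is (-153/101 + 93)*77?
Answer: 711480/101 ≈ 7044.4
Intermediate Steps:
(-153/101 + 93)*77 = (9240/101)*77 = 711480/101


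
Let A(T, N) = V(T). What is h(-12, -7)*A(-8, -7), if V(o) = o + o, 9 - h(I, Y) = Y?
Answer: -256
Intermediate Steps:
h(I, Y) = 9 - Y
V(o) = 2*o
A(T, N) = 2*T
h(-12, -7)*A(-8, -7) = (9 - 1*(-7))*(2*(-8)) = (9 + 7)*(-16) = 16*(-16) = -256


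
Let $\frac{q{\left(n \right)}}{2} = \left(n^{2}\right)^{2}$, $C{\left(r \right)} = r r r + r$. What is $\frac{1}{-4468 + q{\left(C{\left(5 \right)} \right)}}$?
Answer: $\frac{1}{571215532} \approx 1.7507 \cdot 10^{-9}$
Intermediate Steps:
$C{\left(r \right)} = r + r^{3}$ ($C{\left(r \right)} = r^{2} r + r = r^{3} + r = r + r^{3}$)
$q{\left(n \right)} = 2 n^{4}$ ($q{\left(n \right)} = 2 \left(n^{2}\right)^{2} = 2 n^{4}$)
$\frac{1}{-4468 + q{\left(C{\left(5 \right)} \right)}} = \frac{1}{-4468 + 2 \left(5 + 5^{3}\right)^{4}} = \frac{1}{-4468 + 2 \left(5 + 125\right)^{4}} = \frac{1}{-4468 + 2 \cdot 130^{4}} = \frac{1}{-4468 + 2 \cdot 285610000} = \frac{1}{-4468 + 571220000} = \frac{1}{571215532}$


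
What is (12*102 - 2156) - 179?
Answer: -1111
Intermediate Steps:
(12*102 - 2156) - 179 = (1224 - 2156) - 179 = -932 - 179 = -1111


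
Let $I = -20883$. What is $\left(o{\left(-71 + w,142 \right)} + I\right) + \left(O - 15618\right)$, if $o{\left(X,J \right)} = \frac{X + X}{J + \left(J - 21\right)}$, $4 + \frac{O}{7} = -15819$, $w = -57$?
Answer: $- \frac{38730162}{263} \approx -1.4726 \cdot 10^{5}$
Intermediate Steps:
$O = -110761$ ($O = -28 + 7 \left(-15819\right) = -28 - 110733 = -110761$)
$o{\left(X,J \right)} = \frac{2 X}{-21 + 2 J}$ ($o{\left(X,J \right)} = \frac{2 X}{J + \left(J - 21\right)} = \frac{2 X}{J + \left(-21 + J\right)} = \frac{2 X}{-21 + 2 J}$)
$\left(o{\left(-71 + w,142 \right)} + I\right) + \left(O - 15618\right) = \left(\frac{2 \left(-71 - 57\right)}{-21 + 2 \cdot 142} - 20883\right) - 126379 = \left(2 \left(-128\right) \frac{1}{-21 + 284} - 20883\right) - 126379 = \left(2 \left(-128\right) \frac{1}{263} - 20883\right) - 126379 = \left(- \frac{256}{263} - 20883\right) - 126379 = - \frac{5492485}{263} - 126379 = - \frac{38730162}{263}$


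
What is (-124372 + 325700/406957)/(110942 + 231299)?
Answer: -50613730304/139277370637 ≈ -0.36340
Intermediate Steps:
(-124372 + 325700/406957)/(110942 + 231299) = (-124372 + 325700*(1/406957))/342241 = (-124372 + 325700/406957)*(1/342241) = -50613730304/406957*1/342241 = -50613730304/139277370637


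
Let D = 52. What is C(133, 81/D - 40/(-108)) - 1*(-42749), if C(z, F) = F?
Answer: 60022303/1404 ≈ 42751.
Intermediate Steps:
C(133, 81/D - 40/(-108)) - 1*(-42749) = (81/52 - 40/(-108)) - 1*(-42749) = (81*(1/52) - 40*(-1/108)) + 42749 = (81/52 + 10/27) + 42749 = 2707/1404 + 42749 = 60022303/1404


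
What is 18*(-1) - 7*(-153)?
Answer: 1053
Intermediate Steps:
18*(-1) - 7*(-153) = -18 + 1071 = 1053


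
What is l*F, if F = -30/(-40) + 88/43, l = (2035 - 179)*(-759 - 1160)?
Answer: -428290096/43 ≈ -9.9602e+6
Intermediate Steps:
l = -3561664 (l = 1856*(-1919) = -3561664)
F = 481/172 (F = -30*(-1/40) + 88*(1/43) = ¾ + 88/43 = 481/172 ≈ 2.7965)
l*F = -3561664*481/172 = -428290096/43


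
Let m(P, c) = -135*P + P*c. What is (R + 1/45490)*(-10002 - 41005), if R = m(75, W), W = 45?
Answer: 15662081851493/45490 ≈ 3.4430e+8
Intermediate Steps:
R = -6750 (R = 75*(-135 + 45) = 75*(-90) = -6750)
(R + 1/45490)*(-10002 - 41005) = (-6750 + 1/45490)*(-10002 - 41005) = (-6750 + 1/45490)*(-51007) = -307057499/45490*(-51007) = 15662081851493/45490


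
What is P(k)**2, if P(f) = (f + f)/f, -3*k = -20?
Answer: 4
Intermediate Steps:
k = 20/3 (k = -1/3*(-20) = 20/3 ≈ 6.6667)
P(f) = 2 (P(f) = (2*f)/f = 2)
P(k)**2 = 2**2 = 4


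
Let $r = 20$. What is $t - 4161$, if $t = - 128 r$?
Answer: $-6721$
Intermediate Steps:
$t = -2560$ ($t = \left(-128\right) 20 = -2560$)
$t - 4161 = -2560 - 4161 = -6721$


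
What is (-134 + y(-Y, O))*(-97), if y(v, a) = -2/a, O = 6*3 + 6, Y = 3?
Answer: 156073/12 ≈ 13006.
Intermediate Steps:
O = 24 (O = 18 + 6 = 24)
(-134 + y(-Y, O))*(-97) = (-134 - 2/24)*(-97) = (-134 - 2*1/24)*(-97) = (-134 - 1/12)*(-97) = -1609/12*(-97) = 156073/12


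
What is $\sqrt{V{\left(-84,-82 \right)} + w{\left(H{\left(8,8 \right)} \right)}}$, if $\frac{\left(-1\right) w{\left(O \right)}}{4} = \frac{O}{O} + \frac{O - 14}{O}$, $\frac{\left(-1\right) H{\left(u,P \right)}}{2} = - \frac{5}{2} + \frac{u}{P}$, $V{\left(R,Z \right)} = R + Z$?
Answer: $\frac{i \sqrt{1398}}{3} \approx 12.463 i$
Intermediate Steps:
$H{\left(u,P \right)} = 5 - \frac{2 u}{P}$ ($H{\left(u,P \right)} = - 2 \left(- \frac{5}{2} + \frac{u}{P}\right) = 5 - \frac{2 u}{P}$)
$w{\left(O \right)} = -4 - \frac{4 \left(-14 + O\right)}{O}$ ($w{\left(O \right)} = - 4 \left(\frac{O}{O} + \frac{O - 14}{O}\right) = - 4 \left(1 + \frac{-14 + O}{O}\right) = -4 - \frac{4 \left(-14 + O\right)}{O}$)
$\sqrt{V{\left(-84,-82 \right)} + w{\left(H{\left(8,8 \right)} \right)}} = \sqrt{\left(-84 - 82\right) - \left(8 - \frac{56}{5 - \frac{16}{8}}\right)} = \sqrt{-166 - \left(8 - \frac{56}{5 - 16 \cdot \frac{1}{8}}\right)} = \sqrt{-166 - \left(8 - \frac{56}{5 - 2}\right)} = \sqrt{-166 - \left(8 - \frac{56}{3}\right)} = \sqrt{-166 + \left(-8 + 56 \cdot \frac{1}{3}\right)} = \sqrt{-166 + \left(-8 + \frac{56}{3}\right)} = \sqrt{-166 + \frac{32}{3}} = \sqrt{- \frac{466}{3}} = \frac{i \sqrt{1398}}{3}$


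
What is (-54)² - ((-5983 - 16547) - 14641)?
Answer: 40087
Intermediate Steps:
(-54)² - ((-5983 - 16547) - 14641) = 2916 - (-22530 - 14641) = 2916 - 1*(-37171) = 2916 + 37171 = 40087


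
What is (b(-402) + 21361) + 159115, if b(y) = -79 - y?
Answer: 180799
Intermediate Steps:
(b(-402) + 21361) + 159115 = ((-79 - 1*(-402)) + 21361) + 159115 = ((-79 + 402) + 21361) + 159115 = (323 + 21361) + 159115 = 21684 + 159115 = 180799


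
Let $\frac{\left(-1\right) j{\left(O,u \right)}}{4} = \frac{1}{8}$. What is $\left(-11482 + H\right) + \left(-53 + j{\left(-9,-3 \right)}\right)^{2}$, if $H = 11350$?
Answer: $\frac{10921}{4} \approx 2730.3$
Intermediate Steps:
$j{\left(O,u \right)} = - \frac{1}{2}$ ($j{\left(O,u \right)} = - \frac{4}{8} = \left(-4\right) \frac{1}{8} = - \frac{1}{2}$)
$\left(-11482 + H\right) + \left(-53 + j{\left(-9,-3 \right)}\right)^{2} = \left(-11482 + 11350\right) + \left(-53 - \frac{1}{2}\right)^{2} = -132 + \left(- \frac{107}{2}\right)^{2} = -132 + \frac{11449}{4} = \frac{10921}{4}$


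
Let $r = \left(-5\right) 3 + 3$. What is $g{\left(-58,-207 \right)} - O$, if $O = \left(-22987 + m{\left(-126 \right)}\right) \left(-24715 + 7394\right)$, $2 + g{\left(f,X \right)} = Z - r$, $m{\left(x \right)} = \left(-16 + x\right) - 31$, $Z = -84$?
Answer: $-401154434$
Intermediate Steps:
$r = -12$ ($r = -15 + 3 = -12$)
$m{\left(x \right)} = -47 + x$
$g{\left(f,X \right)} = -74$ ($g{\left(f,X \right)} = -2 - 72 = -74$)
$O = 401154360$ ($O = \left(-22987 - 173\right) \left(-24715 + 7394\right) = \left(-22987 - 173\right) \left(-17321\right) = \left(-23160\right) \left(-17321\right) = 401154360$)
$g{\left(-58,-207 \right)} - O = -74 - 401154360 = -401154434$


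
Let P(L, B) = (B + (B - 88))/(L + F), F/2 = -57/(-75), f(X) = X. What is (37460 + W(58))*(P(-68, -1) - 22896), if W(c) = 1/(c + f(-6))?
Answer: -12353358512457/14404 ≈ -8.5763e+8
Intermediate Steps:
F = 38/25 (F = 2*(-57/(-75)) = 2*(-57*(-1/75)) = 2*(19/25) = 38/25 ≈ 1.5200)
W(c) = 1/(-6 + c) (W(c) = 1/(c - 6) = 1/(-6 + c))
P(L, B) = (-88 + 2*B)/(38/25 + L) (P(L, B) = (B + (B - 88))/(L + 38/25) = (B + (-88 + B))/(38/25 + L) = (-88 + 2*B)/(38/25 + L))
(37460 + W(58))*(P(-68, -1) - 22896) = (37460 + 1/(-6 + 58))*(50*(-44 - 1)/(38 + 25*(-68)) - 22896) = (37460 + 1/52)*(50*(-45)/(38 - 1700) - 22896) = (37460 + 1/52)*(50*(-45)/(-1662) - 22896) = 1947921*(50*(-1/1662)*(-45) - 22896)/52 = 1947921*(375/277 - 22896)/52 = (1947921/52)*(-6341817/277) = -12353358512457/14404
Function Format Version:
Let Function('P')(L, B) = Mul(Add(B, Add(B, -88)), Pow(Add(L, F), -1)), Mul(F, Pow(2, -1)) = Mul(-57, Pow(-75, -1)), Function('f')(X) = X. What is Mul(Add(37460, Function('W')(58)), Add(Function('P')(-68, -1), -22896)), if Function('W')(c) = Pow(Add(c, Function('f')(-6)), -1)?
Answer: Rational(-12353358512457, 14404) ≈ -8.5763e+8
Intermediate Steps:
F = Rational(38, 25) (F = Mul(2, Mul(-57, Pow(-75, -1))) = Mul(2, Mul(-57, Rational(-1, 75))) = Mul(2, Rational(19, 25)) = Rational(38, 25) ≈ 1.5200)
Function('W')(c) = Pow(Add(-6, c), -1) (Function('W')(c) = Pow(Add(c, -6), -1) = Pow(Add(-6, c), -1))
Function('P')(L, B) = Mul(Pow(Add(Rational(38, 25), L), -1), Add(-88, Mul(2, B))) (Function('P')(L, B) = Mul(Add(B, Add(B, -88)), Pow(Add(L, Rational(38, 25)), -1)) = Mul(Add(B, Add(-88, B)), Pow(Add(Rational(38, 25), L), -1)) = Mul(Add(-88, Mul(2, B)), Pow(Add(Rational(38, 25), L), -1)) = Mul(Pow(Add(Rational(38, 25), L), -1), Add(-88, Mul(2, B))))
Mul(Add(37460, Function('W')(58)), Add(Function('P')(-68, -1), -22896)) = Mul(Add(37460, Pow(Add(-6, 58), -1)), Add(Mul(50, Pow(Add(38, Mul(25, -68)), -1), Add(-44, -1)), -22896)) = Mul(Add(37460, Pow(52, -1)), Add(Mul(50, Pow(Add(38, -1700), -1), -45), -22896)) = Mul(Add(37460, Rational(1, 52)), Add(Mul(50, Pow(-1662, -1), -45), -22896)) = Mul(Rational(1947921, 52), Add(Mul(50, Rational(-1, 1662), -45), -22896)) = Mul(Rational(1947921, 52), Add(Rational(375, 277), -22896)) = Mul(Rational(1947921, 52), Rational(-6341817, 277)) = Rational(-12353358512457, 14404)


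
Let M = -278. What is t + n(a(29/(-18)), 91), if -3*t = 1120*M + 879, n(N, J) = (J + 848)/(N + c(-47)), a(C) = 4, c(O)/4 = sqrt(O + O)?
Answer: 117985597/1140 - 939*I*sqrt(94)/380 ≈ 1.035e+5 - 23.958*I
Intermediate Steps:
c(O) = 4*sqrt(2)*sqrt(O) (c(O) = 4*sqrt(O + O) = 4*sqrt(2*O) = 4*(sqrt(2)*sqrt(O)) = 4*sqrt(2)*sqrt(O))
n(N, J) = (848 + J)/(N + 4*I*sqrt(94)) (n(N, J) = (J + 848)/(N + 4*sqrt(2)*sqrt(-47)) = (848 + J)/(N + 4*sqrt(2)*(I*sqrt(47))) = (848 + J)/(N + 4*I*sqrt(94)))
t = 310481/3 (t = -(1120*(-278) + 879)/3 = -(-311360 + 879)/3 = -1/3*(-310481) = 310481/3 ≈ 1.0349e+5)
t + n(a(29/(-18)), 91) = 310481/3 + (848 + 91)/(4 + 4*I*sqrt(94)) = 310481/3 + 939/(4 + 4*I*sqrt(94))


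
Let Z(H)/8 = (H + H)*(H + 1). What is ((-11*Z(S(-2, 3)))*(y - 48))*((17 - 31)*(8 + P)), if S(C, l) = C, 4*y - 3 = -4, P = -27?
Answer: 4517744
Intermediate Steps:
y = -¼ (y = ¾ + (¼)*(-4) = ¾ - 1 = -¼ ≈ -0.25000)
Z(H) = 16*H*(1 + H) (Z(H) = 8*((H + H)*(H + 1)) = 8*((2*H)*(1 + H)) = 8*(2*H*(1 + H)) = 16*H*(1 + H))
((-11*Z(S(-2, 3)))*(y - 48))*((17 - 31)*(8 + P)) = ((-176*(-2)*(1 - 2))*(-¼ - 48))*((17 - 31)*(8 - 27)) = (-176*(-2)*(-1)*(-193/4))*(-14*(-19)) = (-11*32*(-193/4))*266 = -352*(-193/4)*266 = 16984*266 = 4517744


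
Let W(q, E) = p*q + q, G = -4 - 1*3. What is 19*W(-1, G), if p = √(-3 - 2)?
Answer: -19 - 19*I*√5 ≈ -19.0 - 42.485*I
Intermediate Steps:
G = -7 (G = -4 - 3 = -7)
p = I*√5 (p = √(-5) = I*√5 ≈ 2.2361*I)
W(q, E) = q + I*q*√5 (W(q, E) = (I*√5)*q + q = I*q*√5 + q = q + I*q*√5)
19*W(-1, G) = 19*(-(1 + I*√5)) = 19*(-1 - I*√5) = -19 - 19*I*√5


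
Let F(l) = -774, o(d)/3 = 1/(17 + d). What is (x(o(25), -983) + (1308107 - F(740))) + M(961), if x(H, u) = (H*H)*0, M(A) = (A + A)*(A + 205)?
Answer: 3549933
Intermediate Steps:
o(d) = 3/(17 + d)
M(A) = 2*A*(205 + A) (M(A) = (2*A)*(205 + A) = 2*A*(205 + A))
x(H, u) = 0 (x(H, u) = H²*0 = 0)
(x(o(25), -983) + (1308107 - F(740))) + M(961) = (0 + (1308107 - 1*(-774))) + 2*961*(205 + 961) = (0 + (1308107 + 774)) + 2*961*1166 = (0 + 1308881) + 2241052 = 1308881 + 2241052 = 3549933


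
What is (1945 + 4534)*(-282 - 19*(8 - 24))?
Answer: 142538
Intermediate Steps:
(1945 + 4534)*(-282 - 19*(8 - 24)) = 6479*(-282 - 19*(-16)) = 6479*(-282 + 304) = 6479*22 = 142538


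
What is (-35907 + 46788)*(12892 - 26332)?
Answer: -146240640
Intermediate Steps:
(-35907 + 46788)*(12892 - 26332) = 10881*(-13440) = -146240640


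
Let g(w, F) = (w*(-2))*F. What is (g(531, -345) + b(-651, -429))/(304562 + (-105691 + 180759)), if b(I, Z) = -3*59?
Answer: 366213/379630 ≈ 0.96466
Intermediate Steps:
b(I, Z) = -177
g(w, F) = -2*F*w (g(w, F) = (-2*w)*F = -2*F*w)
(g(531, -345) + b(-651, -429))/(304562 + (-105691 + 180759)) = (-2*(-345)*531 - 177)/(304562 + (-105691 + 180759)) = (366390 - 177)/(304562 + 75068) = 366213/379630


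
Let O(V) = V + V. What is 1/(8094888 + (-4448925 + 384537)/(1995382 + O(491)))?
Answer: 499091/4040084730711 ≈ 1.2353e-7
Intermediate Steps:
O(V) = 2*V
1/(8094888 + (-4448925 + 384537)/(1995382 + O(491))) = 1/(8094888 + (-4448925 + 384537)/(1995382 + 2*491)) = 1/(8094888 - 4064388/(1995382 + 982)) = 1/(8094888 - 4064388/1996364) = 1/(8094888 - 4064388*1/1996364) = 1/(8094888 - 1016097/499091) = 1/(4040084730711/499091) = 499091/4040084730711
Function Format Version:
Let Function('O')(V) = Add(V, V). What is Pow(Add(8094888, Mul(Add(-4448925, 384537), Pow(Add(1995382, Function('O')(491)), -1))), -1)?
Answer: Rational(499091, 4040084730711) ≈ 1.2353e-7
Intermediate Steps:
Function('O')(V) = Mul(2, V)
Pow(Add(8094888, Mul(Add(-4448925, 384537), Pow(Add(1995382, Function('O')(491)), -1))), -1) = Pow(Add(8094888, Mul(Add(-4448925, 384537), Pow(Add(1995382, Mul(2, 491)), -1))), -1) = Pow(Add(8094888, Mul(-4064388, Pow(Add(1995382, 982), -1))), -1) = Pow(Add(8094888, Mul(-4064388, Pow(1996364, -1))), -1) = Pow(Add(8094888, Mul(-4064388, Rational(1, 1996364))), -1) = Pow(Add(8094888, Rational(-1016097, 499091)), -1) = Pow(Rational(4040084730711, 499091), -1) = Rational(499091, 4040084730711)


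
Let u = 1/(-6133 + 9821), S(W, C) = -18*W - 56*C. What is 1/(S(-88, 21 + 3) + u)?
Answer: 3688/885121 ≈ 0.0041667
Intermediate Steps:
S(W, C) = -56*C - 18*W
u = 1/3688 ≈ 0.00027115
1/(S(-88, 21 + 3) + u) = 1/((-56*(21 + 3) - 18*(-88)) + 1/3688) = 1/((-56*24 + 1584) + 1/3688) = 1/((-1344 + 1584) + 1/3688) = 1/(240 + 1/3688) = 1/(885121/3688) = 3688/885121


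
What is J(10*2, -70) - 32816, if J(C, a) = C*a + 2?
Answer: -34214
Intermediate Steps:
J(C, a) = 2 + C*a
J(10*2, -70) - 32816 = (2 + (10*2)*(-70)) - 32816 = (2 + 20*(-70)) - 32816 = (2 - 1400) - 32816 = -1398 - 32816 = -34214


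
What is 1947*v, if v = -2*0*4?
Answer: 0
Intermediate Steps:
v = 0 (v = 0*4 = 0)
1947*v = 1947*0 = 0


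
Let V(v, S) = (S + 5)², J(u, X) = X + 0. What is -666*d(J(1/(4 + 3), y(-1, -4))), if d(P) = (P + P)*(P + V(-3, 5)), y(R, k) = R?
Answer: 131868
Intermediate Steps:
J(u, X) = X
V(v, S) = (5 + S)²
d(P) = 2*P*(100 + P) (d(P) = (P + P)*(P + (5 + 5)²) = (2*P)*(P + 10²) = (2*P)*(P + 100) = (2*P)*(100 + P) = 2*P*(100 + P))
-666*d(J(1/(4 + 3), y(-1, -4))) = -1332*(-1)*(100 - 1) = -1332*(-1)*99 = -666*(-198) = 131868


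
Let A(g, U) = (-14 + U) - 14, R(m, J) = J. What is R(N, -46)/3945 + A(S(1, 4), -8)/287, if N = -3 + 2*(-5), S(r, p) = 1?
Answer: -155222/1132215 ≈ -0.13710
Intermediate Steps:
N = -13 (N = -3 - 10 = -13)
A(g, U) = -28 + U
R(N, -46)/3945 + A(S(1, 4), -8)/287 = -46/3945 + (-28 - 8)/287 = -46*1/3945 - 36*1/287 = -46/3945 - 36/287 = -155222/1132215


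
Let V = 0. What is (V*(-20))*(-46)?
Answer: 0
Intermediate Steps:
(V*(-20))*(-46) = (0*(-20))*(-46) = 0*(-46) = 0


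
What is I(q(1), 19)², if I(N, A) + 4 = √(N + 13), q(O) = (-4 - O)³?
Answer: 16*(1 - I*√7)² ≈ -96.0 - 84.664*I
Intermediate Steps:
I(N, A) = -4 + √(13 + N) (I(N, A) = -4 + √(N + 13) = -4 + √(13 + N))
I(q(1), 19)² = (-4 + √(13 - (4 + 1)³))² = (-4 + √(13 - 1*5³))² = (-4 + √(13 - 1*125))² = (-4 + √(13 - 125))² = (-4 + √(-112))² = (-4 + 4*I*√7)²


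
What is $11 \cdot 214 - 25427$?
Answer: $-23073$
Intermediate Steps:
$11 \cdot 214 - 25427 = 2354 - 25427 = -23073$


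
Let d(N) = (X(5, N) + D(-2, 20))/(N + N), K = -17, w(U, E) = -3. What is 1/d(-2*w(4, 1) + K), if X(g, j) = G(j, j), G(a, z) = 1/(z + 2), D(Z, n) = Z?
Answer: 198/19 ≈ 10.421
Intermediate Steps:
G(a, z) = 1/(2 + z)
X(g, j) = 1/(2 + j)
d(N) = (-2 + 1/(2 + N))/(2*N) (d(N) = (1/(2 + N) - 2)/(N + N) = (-2 + 1/(2 + N))/((2*N)) = (-2 + 1/(2 + N))*(1/(2*N)) = (-2 + 1/(2 + N))/(2*N))
1/d(-2*w(4, 1) + K) = 1/((-3/2 - (-2*(-3) - 17))/((-2*(-3) - 17)*(2 + (-2*(-3) - 17)))) = 1/((-3/2 - (6 - 17))/((6 - 17)*(2 + (6 - 17)))) = 1/((-3/2 - 1*(-11))/((-11)*(2 - 11))) = 1/(-1/11*(-3/2 + 11)/(-9)) = 1/(-1/11*(-⅑)*19/2) = 1/(19/198) = 198/19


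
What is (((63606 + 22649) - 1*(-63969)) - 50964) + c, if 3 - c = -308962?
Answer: 408225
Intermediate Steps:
c = 308965 (c = 3 - 1*(-308962) = 3 + 308962 = 308965)
(((63606 + 22649) - 1*(-63969)) - 50964) + c = (((63606 + 22649) - 1*(-63969)) - 50964) + 308965 = ((86255 + 63969) - 50964) + 308965 = (150224 - 50964) + 308965 = 99260 + 308965 = 408225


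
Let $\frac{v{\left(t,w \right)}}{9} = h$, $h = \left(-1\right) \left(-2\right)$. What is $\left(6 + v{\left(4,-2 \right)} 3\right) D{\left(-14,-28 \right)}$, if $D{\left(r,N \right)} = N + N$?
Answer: $-3360$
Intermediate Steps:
$h = 2$
$v{\left(t,w \right)} = 18$ ($v{\left(t,w \right)} = 9 \cdot 2 = 18$)
$D{\left(r,N \right)} = 2 N$
$\left(6 + v{\left(4,-2 \right)} 3\right) D{\left(-14,-28 \right)} = \left(6 + 18 \cdot 3\right) 2 \left(-28\right) = \left(6 + 54\right) \left(-56\right) = 60 \left(-56\right) = -3360$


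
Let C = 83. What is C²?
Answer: 6889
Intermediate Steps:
C² = 83² = 6889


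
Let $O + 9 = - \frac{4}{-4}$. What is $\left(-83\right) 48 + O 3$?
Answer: $-4008$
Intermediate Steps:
$O = -8$ ($O = -9 - \frac{4}{-4} = -9 - -1 = -9 + 1 = -8$)
$\left(-83\right) 48 + O 3 = \left(-83\right) 48 - 24 = -3984 - 24 = -4008$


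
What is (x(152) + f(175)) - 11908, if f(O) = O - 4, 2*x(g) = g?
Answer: -11661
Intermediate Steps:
x(g) = g/2
f(O) = -4 + O
(x(152) + f(175)) - 11908 = ((½)*152 + (-4 + 175)) - 11908 = (76 + 171) - 11908 = 247 - 11908 = -11661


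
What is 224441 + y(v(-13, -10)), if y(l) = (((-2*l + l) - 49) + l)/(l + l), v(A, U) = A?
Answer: 5835515/26 ≈ 2.2444e+5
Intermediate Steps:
y(l) = -49/(2*l) (y(l) = ((-l - 49) + l)/((2*l)) = ((-49 - l) + l)*(1/(2*l)) = -49/(2*l))
224441 + y(v(-13, -10)) = 224441 - 49/2/(-13) = 224441 - 49/2*(-1/13) = 224441 + 49/26 = 5835515/26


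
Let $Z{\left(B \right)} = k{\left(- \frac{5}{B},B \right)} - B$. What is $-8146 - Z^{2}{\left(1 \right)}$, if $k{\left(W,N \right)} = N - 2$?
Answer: $-8150$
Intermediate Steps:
$k{\left(W,N \right)} = -2 + N$
$Z{\left(B \right)} = -2$ ($Z{\left(B \right)} = \left(-2 + B\right) - B = -2$)
$-8146 - Z^{2}{\left(1 \right)} = -8146 - \left(-2\right)^{2} = -8146 - 4 = -8150$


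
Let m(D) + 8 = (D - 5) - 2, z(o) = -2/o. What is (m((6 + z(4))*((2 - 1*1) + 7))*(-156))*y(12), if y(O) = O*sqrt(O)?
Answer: -108576*sqrt(3) ≈ -1.8806e+5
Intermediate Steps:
y(O) = O**(3/2)
m(D) = -15 + D (m(D) = -8 + ((D - 5) - 2) = -8 + ((-5 + D) - 2) = -8 + (-7 + D) = -15 + D)
(m((6 + z(4))*((2 - 1*1) + 7))*(-156))*y(12) = ((-15 + (6 - 2/4)*((2 - 1*1) + 7))*(-156))*12**(3/2) = ((-15 + (6 - 2*1/4)*((2 - 1) + 7))*(-156))*(24*sqrt(3)) = ((-15 + (6 - 1/2)*(1 + 7))*(-156))*(24*sqrt(3)) = ((-15 + (11/2)*8)*(-156))*(24*sqrt(3)) = ((-15 + 44)*(-156))*(24*sqrt(3)) = (29*(-156))*(24*sqrt(3)) = -108576*sqrt(3)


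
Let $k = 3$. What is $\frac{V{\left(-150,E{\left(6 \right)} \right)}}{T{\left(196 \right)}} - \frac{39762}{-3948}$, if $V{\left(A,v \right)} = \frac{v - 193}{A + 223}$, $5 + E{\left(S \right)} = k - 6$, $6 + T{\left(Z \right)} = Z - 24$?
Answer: $\frac{426456}{42413} \approx 10.055$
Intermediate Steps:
$T{\left(Z \right)} = -30 + Z$ ($T{\left(Z \right)} = -6 + \left(Z - 24\right) = -6 + \left(-24 + Z\right) = -30 + Z$)
$E{\left(S \right)} = -8$ ($E{\left(S \right)} = -5 + \left(3 - 6\right) = -5 - 3 = -8$)
$V{\left(A,v \right)} = \frac{-193 + v}{223 + A}$
$\frac{V{\left(-150,E{\left(6 \right)} \right)}}{T{\left(196 \right)}} - \frac{39762}{-3948} = \frac{\frac{1}{223 - 150} \left(-193 - 8\right)}{-30 + 196} - \frac{39762}{-3948} = \frac{\frac{1}{73} \left(-201\right)}{166} - - \frac{141}{14} = \frac{1}{73} \left(-201\right) \frac{1}{166} + \frac{141}{14} = \left(- \frac{201}{73}\right) \frac{1}{166} + \frac{141}{14} = - \frac{201}{12118} + \frac{141}{14} = \frac{426456}{42413}$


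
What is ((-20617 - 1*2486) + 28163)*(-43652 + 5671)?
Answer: -192183860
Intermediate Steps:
((-20617 - 1*2486) + 28163)*(-43652 + 5671) = ((-20617 - 2486) + 28163)*(-37981) = (-23103 + 28163)*(-37981) = 5060*(-37981) = -192183860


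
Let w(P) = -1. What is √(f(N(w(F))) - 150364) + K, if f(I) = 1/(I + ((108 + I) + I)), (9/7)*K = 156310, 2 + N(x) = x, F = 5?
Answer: 1094170/9 + I*√163746385/33 ≈ 1.2157e+5 + 387.77*I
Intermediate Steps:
N(x) = -2 + x
K = 1094170/9 (K = (7/9)*156310 = 1094170/9 ≈ 1.2157e+5)
f(I) = 1/(108 + 3*I) (f(I) = 1/(I + (108 + 2*I)) = 1/(108 + 3*I))
√(f(N(w(F))) - 150364) + K = √(1/(3*(36 + (-2 - 1))) - 150364) + 1094170/9 = √(1/(3*(36 - 3)) - 150364) + 1094170/9 = √((⅓)/33 - 150364) + 1094170/9 = √((⅓)*(1/33) - 150364) + 1094170/9 = √(1/99 - 150364) + 1094170/9 = √(-14886035/99) + 1094170/9 = I*√163746385/33 + 1094170/9 = 1094170/9 + I*√163746385/33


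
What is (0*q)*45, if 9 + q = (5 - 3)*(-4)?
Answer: 0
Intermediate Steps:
q = -17 (q = -9 + (5 - 3)*(-4) = -9 + 2*(-4) = -9 - 8 = -17)
(0*q)*45 = (0*(-17))*45 = 0*45 = 0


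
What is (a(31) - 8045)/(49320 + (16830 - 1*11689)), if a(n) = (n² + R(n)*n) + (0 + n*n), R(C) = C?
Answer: -5162/54461 ≈ -0.094783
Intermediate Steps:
a(n) = 3*n² (a(n) = (n² + n*n) + (0 + n*n) = (n² + n²) + (0 + n²) = 2*n² + n² = 3*n²)
(a(31) - 8045)/(49320 + (16830 - 1*11689)) = (3*31² - 8045)/(49320 + (16830 - 1*11689)) = (3*961 - 8045)/(49320 + (16830 - 11689)) = (2883 - 8045)/(49320 + 5141) = -5162/54461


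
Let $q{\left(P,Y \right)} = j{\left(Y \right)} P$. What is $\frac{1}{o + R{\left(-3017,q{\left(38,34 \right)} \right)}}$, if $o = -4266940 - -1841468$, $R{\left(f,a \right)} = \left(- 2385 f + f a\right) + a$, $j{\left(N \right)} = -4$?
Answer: $\frac{1}{5228505} \approx 1.9126 \cdot 10^{-7}$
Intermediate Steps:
$q{\left(P,Y \right)} = - 4 P$
$R{\left(f,a \right)} = a - 2385 f + a f$ ($R{\left(f,a \right)} = \left(- 2385 f + a f\right) + a = a - 2385 f + a f$)
$o = -2425472$ ($o = -4266940 + 1841468 = -2425472$)
$\frac{1}{o + R{\left(-3017,q{\left(38,34 \right)} \right)}} = \frac{1}{-2425472 - \left(-7195393 - \left(-4\right) 38 \left(-3017\right)\right)} = \frac{1}{-2425472 - -7653977} = \frac{1}{-2425472 + \left(-152 + 7195545 + 458584\right)} = \frac{1}{-2425472 + 7653977} = \frac{1}{5228505}$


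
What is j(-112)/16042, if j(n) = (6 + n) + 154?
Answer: 24/8021 ≈ 0.0029921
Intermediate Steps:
j(n) = 160 + n
j(-112)/16042 = (160 - 112)/16042 = 48*(1/16042) = 24/8021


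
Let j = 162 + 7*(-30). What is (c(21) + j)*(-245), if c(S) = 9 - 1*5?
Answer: 10780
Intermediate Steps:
c(S) = 4 (c(S) = 9 - 5 = 4)
j = -48 (j = 162 - 210 = -48)
(c(21) + j)*(-245) = (4 - 48)*(-245) = -44*(-245) = 10780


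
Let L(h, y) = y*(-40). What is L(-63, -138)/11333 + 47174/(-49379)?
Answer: -262050862/559612207 ≈ -0.46827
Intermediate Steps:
L(h, y) = -40*y
L(-63, -138)/11333 + 47174/(-49379) = -40*(-138)/11333 + 47174/(-49379) = 5520*(1/11333) + 47174*(-1/49379) = 5520/11333 - 47174/49379 = -262050862/559612207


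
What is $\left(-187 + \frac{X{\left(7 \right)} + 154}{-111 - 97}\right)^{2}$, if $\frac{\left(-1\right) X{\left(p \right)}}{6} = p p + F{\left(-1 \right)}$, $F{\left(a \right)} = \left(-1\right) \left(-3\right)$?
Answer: $\frac{375158161}{10816} \approx 34686.0$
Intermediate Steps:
$F{\left(a \right)} = 3$
$X{\left(p \right)} = -18 - 6 p^{2}$ ($X{\left(p \right)} = - 6 \left(p p + 3\right) = - 6 \left(p^{2} + 3\right) = - 6 \left(3 + p^{2}\right) = -18 - 6 p^{2}$)
$\left(-187 + \frac{X{\left(7 \right)} + 154}{-111 - 97}\right)^{2} = \left(-187 + \frac{\left(-18 - 6 \cdot 7^{2}\right) + 154}{-111 - 97}\right)^{2} = \left(-187 + \frac{\left(-18 - 294\right) + 154}{-208}\right)^{2} = \left(-187 + \left(\left(-18 - 294\right) + 154\right) \left(- \frac{1}{208}\right)\right)^{2} = \left(-187 + \left(-312 + 154\right) \left(- \frac{1}{208}\right)\right)^{2} = \left(-187 - - \frac{79}{104}\right)^{2} = \left(-187 + \frac{79}{104}\right)^{2} = \left(- \frac{19369}{104}\right)^{2} = \frac{375158161}{10816}$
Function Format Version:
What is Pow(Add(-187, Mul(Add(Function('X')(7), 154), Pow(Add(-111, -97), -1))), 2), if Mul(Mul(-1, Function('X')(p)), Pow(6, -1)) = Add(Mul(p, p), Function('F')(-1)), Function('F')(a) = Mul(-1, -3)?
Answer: Rational(375158161, 10816) ≈ 34686.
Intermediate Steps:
Function('F')(a) = 3
Function('X')(p) = Add(-18, Mul(-6, Pow(p, 2))) (Function('X')(p) = Mul(-6, Add(Mul(p, p), 3)) = Mul(-6, Add(Pow(p, 2), 3)) = Mul(-6, Add(3, Pow(p, 2))) = Add(-18, Mul(-6, Pow(p, 2))))
Pow(Add(-187, Mul(Add(Function('X')(7), 154), Pow(Add(-111, -97), -1))), 2) = Pow(Add(-187, Mul(Add(Add(-18, Mul(-6, Pow(7, 2))), 154), Pow(Add(-111, -97), -1))), 2) = Pow(Add(-187, Mul(Add(Add(-18, Mul(-6, 49)), 154), Pow(-208, -1))), 2) = Pow(Add(-187, Mul(Add(Add(-18, -294), 154), Rational(-1, 208))), 2) = Pow(Add(-187, Mul(Add(-312, 154), Rational(-1, 208))), 2) = Pow(Add(-187, Mul(-158, Rational(-1, 208))), 2) = Pow(Add(-187, Rational(79, 104)), 2) = Pow(Rational(-19369, 104), 2) = Rational(375158161, 10816)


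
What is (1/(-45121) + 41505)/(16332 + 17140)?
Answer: 58523347/47196566 ≈ 1.2400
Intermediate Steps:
(1/(-45121) + 41505)/(16332 + 17140) = (-1/45121 + 41505)/33472 = (1872747104/45121)*(1/33472) = 58523347/47196566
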